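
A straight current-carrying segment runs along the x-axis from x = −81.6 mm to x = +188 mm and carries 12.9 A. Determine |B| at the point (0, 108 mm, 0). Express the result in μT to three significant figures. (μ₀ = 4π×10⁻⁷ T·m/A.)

B ≈ 17.6 μT

For a finite straight segment, B = (μ₀I/4πd)(sinθ₁ + sinθ₂), where θ₁, θ₂ are the angles from the perpendicular to each end.
The perpendicular distance is d = 0.108 m; the end-offsets along the wire are a = 0.0816 m and b = 0.188 m.
sinθ₁ = 0.0816/√(0.0816²+0.108²) = 0.6028; sinθ₂ = 0.188/√(0.188²+0.108²) = 0.8671.
B = (4π×10⁻⁷ × 12.9) / (4π × 0.108) × (0.6028 + 0.8671) = 1.76×10⁻⁵ T.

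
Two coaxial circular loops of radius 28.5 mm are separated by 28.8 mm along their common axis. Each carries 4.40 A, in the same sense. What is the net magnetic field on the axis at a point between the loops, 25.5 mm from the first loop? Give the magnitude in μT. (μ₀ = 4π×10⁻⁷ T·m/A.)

B ≈ 135 μT

Each loop contributes B = μ₀IR²/[2(R²+z²)^(3/2)] on the axis, with z measured from that loop.
Loop 1 (z = 0.0255 m): B₁ = 4.01×10⁻⁵ T. Loop 2 (z = 0.0033 m): B₂ = 9.51×10⁻⁵ T.
The fields add: B = B₁ + B₂ = 1.35×10⁻⁴ T.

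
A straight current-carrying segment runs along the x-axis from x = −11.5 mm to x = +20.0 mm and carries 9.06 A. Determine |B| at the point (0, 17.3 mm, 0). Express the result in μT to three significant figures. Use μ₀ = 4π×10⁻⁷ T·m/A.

For a finite straight segment, B = (μ₀I/4πd)(sinθ₁ + sinθ₂), where θ₁, θ₂ are the angles from the perpendicular to each end.
The perpendicular distance is d = 0.0173 m; the end-offsets along the wire are a = 0.0115 m and b = 0.02 m.
sinθ₁ = 0.0115/√(0.0115²+0.0173²) = 0.5536; sinθ₂ = 0.02/√(0.02²+0.0173²) = 0.7563.
B = (4π×10⁻⁷ × 9.06) / (4π × 0.0173) × (0.5536 + 0.7563) = 6.86×10⁻⁵ T.

B ≈ 68.6 μT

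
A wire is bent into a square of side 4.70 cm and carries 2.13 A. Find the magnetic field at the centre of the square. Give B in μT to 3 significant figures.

Each side is a finite straight segment at perpendicular distance d = a/(2 tan(π/4)) = 0.0235 m from the centre, with end-angles ±π/4.
One side contributes B₁ = (μ₀I/4πd)·2 sin(π/4) = 1.28×10⁻⁵ T.
All 4 sides add in the same direction: B = 4 × 1.28×10⁻⁵ = 5.13×10⁻⁵ T.

B ≈ 51.3 μT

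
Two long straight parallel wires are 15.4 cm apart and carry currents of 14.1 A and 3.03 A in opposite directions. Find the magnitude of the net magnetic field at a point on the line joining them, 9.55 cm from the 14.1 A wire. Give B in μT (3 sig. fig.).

Each long wire gives B = μ₀I/(2πd). Distances are d₁ = 0.0955 m and d₂ = 0.0585 m.
B₁ = 2.95×10⁻⁵ T, B₂ = 1.04×10⁻⁵ T.
Between antiparallel currents both contributions point the same way, so they add. B = B₁ + B₂ = 2.95×10⁻⁵ + 1.04×10⁻⁵ = 3.99×10⁻⁵ T.

B ≈ 39.9 μT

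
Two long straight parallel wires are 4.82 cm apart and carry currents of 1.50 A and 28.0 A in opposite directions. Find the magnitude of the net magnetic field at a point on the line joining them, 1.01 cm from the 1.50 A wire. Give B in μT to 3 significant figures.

B ≈ 177 μT

Each long wire gives B = μ₀I/(2πd). Distances are d₁ = 0.0101 m and d₂ = 0.0381 m.
B₁ = 2.97×10⁻⁵ T, B₂ = 1.47×10⁻⁴ T.
Between antiparallel currents both contributions point the same way, so they add. B = B₁ + B₂ = 2.97×10⁻⁵ + 1.47×10⁻⁴ = 1.77×10⁻⁴ T.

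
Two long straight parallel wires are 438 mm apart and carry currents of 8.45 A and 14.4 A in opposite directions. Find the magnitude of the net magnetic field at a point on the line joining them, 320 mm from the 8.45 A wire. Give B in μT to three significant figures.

B ≈ 29.7 μT

Each long wire gives B = μ₀I/(2πd). Distances are d₁ = 0.32 m and d₂ = 0.118 m.
B₁ = 5.28×10⁻⁶ T, B₂ = 2.44×10⁻⁵ T.
Between antiparallel currents both contributions point the same way, so they add. B = B₁ + B₂ = 5.28×10⁻⁶ + 2.44×10⁻⁵ = 2.97×10⁻⁵ T.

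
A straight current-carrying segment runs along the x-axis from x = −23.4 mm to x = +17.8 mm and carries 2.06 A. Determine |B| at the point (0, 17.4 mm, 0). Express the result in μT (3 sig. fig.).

For a finite straight segment, B = (μ₀I/4πd)(sinθ₁ + sinθ₂), where θ₁, θ₂ are the angles from the perpendicular to each end.
The perpendicular distance is d = 0.0174 m; the end-offsets along the wire are a = 0.0234 m and b = 0.0178 m.
sinθ₁ = 0.0234/√(0.0234²+0.0174²) = 0.8025; sinθ₂ = 0.0178/√(0.0178²+0.0174²) = 0.7151.
B = (4π×10⁻⁷ × 2.06) / (4π × 0.0174) × (0.8025 + 0.7151) = 1.80×10⁻⁵ T.

B ≈ 18.0 μT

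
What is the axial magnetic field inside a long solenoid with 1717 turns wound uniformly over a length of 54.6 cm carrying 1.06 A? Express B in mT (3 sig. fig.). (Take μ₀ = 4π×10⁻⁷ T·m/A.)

B ≈ 4.19 mT

Inside a long solenoid, B = μ₀nI with n = 3145 turns/m.
B = 4π×10⁻⁷ × 3145 × 1.06 = 4.19×10⁻³ T.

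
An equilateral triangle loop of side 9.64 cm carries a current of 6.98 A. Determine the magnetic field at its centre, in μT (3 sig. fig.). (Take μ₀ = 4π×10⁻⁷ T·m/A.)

Each side is a finite straight segment at perpendicular distance d = a/(2 tan(π/3)) = 0.02783 m from the centre, with end-angles ±π/3.
One side contributes B₁ = (μ₀I/4πd)·2 sin(π/3) = 4.34×10⁻⁵ T.
All 3 sides add in the same direction: B = 3 × 4.34×10⁻⁵ = 1.30×10⁻⁴ T.

B ≈ 130 μT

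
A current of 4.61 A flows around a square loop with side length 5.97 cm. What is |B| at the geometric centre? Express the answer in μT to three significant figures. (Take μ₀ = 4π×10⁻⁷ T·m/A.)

Each side is a finite straight segment at perpendicular distance d = a/(2 tan(π/4)) = 0.02985 m from the centre, with end-angles ±π/4.
One side contributes B₁ = (μ₀I/4πd)·2 sin(π/4) = 2.18×10⁻⁵ T.
All 4 sides add in the same direction: B = 4 × 2.18×10⁻⁵ = 8.74×10⁻⁵ T.

B ≈ 87.4 μT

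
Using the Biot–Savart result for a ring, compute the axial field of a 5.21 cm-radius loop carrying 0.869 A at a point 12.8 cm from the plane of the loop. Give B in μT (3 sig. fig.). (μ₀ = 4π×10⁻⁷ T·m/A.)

On the axis of a circular loop, B = μ₀IR² / [2(R²+z²)^(3/2)].
R² + z² = (0.0521)² + (0.128)² = 0.0191 m², and (R²+z²)^(3/2) = 2.64×10⁻³ m³.
B = (4π×10⁻⁷ × 0.869 × 0.002714) / (2 × 2.64×10⁻³) = 5.62×10⁻⁷ T.

B ≈ 0.562 μT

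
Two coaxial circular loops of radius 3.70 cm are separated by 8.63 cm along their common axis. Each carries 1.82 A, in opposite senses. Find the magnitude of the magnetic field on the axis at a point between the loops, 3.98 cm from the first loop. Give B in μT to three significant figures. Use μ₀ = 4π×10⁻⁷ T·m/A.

Each loop contributes B = μ₀IR²/[2(R²+z²)^(3/2)] on the axis, with z measured from that loop.
Loop 1 (z = 0.0398 m): B₁ = 9.76×10⁻⁶ T. Loop 2 (z = 0.0465 m): B₂ = 7.46×10⁻⁶ T.
The fields oppose: B = |B₁ − B₂| = 2.30×10⁻⁶ T.

B ≈ 2.30 μT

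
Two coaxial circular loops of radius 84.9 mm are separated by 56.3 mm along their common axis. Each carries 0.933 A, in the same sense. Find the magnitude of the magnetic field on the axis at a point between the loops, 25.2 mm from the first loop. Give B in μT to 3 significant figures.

B ≈ 11.8 μT

Each loop contributes B = μ₀IR²/[2(R²+z²)^(3/2)] on the axis, with z measured from that loop.
Loop 1 (z = 0.0252 m): B₁ = 6.08×10⁻⁶ T. Loop 2 (z = 0.0311 m): B₂ = 5.72×10⁻⁶ T.
The fields add: B = B₁ + B₂ = 1.18×10⁻⁵ T.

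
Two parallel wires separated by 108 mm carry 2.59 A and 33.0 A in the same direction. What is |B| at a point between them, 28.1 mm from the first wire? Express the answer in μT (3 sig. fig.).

Each long wire gives B = μ₀I/(2πd). Distances are d₁ = 0.0281 m and d₂ = 0.0799 m.
B₁ = 1.84×10⁻⁵ T, B₂ = 8.26×10⁻⁵ T.
Between parallel currents the two contributions point in opposite directions, so they subtract. B = |B₁ − B₂| = |1.84×10⁻⁵ − 8.26×10⁻⁵| = 6.42×10⁻⁵ T.

B ≈ 64.2 μT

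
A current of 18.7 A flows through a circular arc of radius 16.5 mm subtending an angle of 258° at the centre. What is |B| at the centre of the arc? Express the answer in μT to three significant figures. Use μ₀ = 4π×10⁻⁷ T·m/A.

B ≈ 510 μT

The Biot–Savart field of a circular arc at its centre is B = μ₀Iφ/(4πR), with φ = 4.503 rad.
B = (4π×10⁻⁷ × 18.7 × 4.503) / (4π × 0.0165) = 5.10×10⁻⁴ T.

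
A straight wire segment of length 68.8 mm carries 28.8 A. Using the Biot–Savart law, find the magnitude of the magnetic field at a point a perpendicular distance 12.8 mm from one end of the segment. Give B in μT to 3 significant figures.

B ≈ 221 μT

For a finite straight segment, B = (μ₀I/4πd)(sinθ₁ + sinθ₂), where θ₁, θ₂ are the angles from the perpendicular to each end.
The perpendicular foot is at one end, so the two end-offsets along the wire are 0 and L = 0.0688 m.
sinθ₁ = 0/√(0²+0.0128²) = 0.0000; sinθ₂ = 0.0688/√(0.0688²+0.0128²) = 0.9831.
B = (4π×10⁻⁷ × 28.8) / (4π × 0.0128) × (0.0000 + 0.9831) = 2.21×10⁻⁴ T.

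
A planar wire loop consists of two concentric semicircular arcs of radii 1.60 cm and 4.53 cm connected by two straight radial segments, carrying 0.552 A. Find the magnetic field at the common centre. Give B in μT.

The radial connectors point toward the centre, so dl × r̂ = 0 and they contribute nothing.
Each semicircle gives μ₀I/(4R): inner arc 1.08×10⁻⁵ T, outer arc 3.83×10⁻⁶ T.
The two arcs carry current in opposite angular senses, so their fields oppose: B = |1.08×10⁻⁵ − 3.83×10⁻⁶| = 7.01×10⁻⁶ T.

B ≈ 7.01 μT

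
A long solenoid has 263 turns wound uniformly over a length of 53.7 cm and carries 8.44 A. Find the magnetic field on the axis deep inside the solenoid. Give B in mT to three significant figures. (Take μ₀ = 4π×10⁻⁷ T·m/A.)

Inside a long solenoid, B = μ₀nI with n = 489.8 turns/m.
B = 4π×10⁻⁷ × 489.8 × 8.44 = 5.19×10⁻³ T.

B ≈ 5.19 mT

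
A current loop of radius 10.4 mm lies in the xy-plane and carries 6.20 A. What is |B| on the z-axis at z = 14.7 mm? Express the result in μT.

On the axis of a circular loop, B = μ₀IR² / [2(R²+z²)^(3/2)].
R² + z² = (0.0104)² + (0.0147)² = 0.0003242 m², and (R²+z²)^(3/2) = 5.84×10⁻⁶ m³.
B = (4π×10⁻⁷ × 6.20 × 0.0001082) / (2 × 5.84×10⁻⁶) = 7.22×10⁻⁵ T.

B ≈ 72.2 μT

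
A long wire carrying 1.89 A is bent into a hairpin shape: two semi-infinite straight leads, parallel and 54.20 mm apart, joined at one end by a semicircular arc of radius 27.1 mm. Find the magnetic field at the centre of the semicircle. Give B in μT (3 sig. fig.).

The semicircular arc contributes B_arc = μ₀I·π/(4πR) = μ₀I/(4R) = 2.19×10⁻⁵ T.
Each semi-infinite lead is at perpendicular distance R = 0.0271 m from the centre, with the perpendicular foot at its near end, so it contributes μ₀I/(4πR); both point the same way, together 1.39×10⁻⁵ T.
Arc and leads all point the same direction: B = 2.19×10⁻⁵ + 1.39×10⁻⁵ = 3.59×10⁻⁵ T.

B ≈ 35.9 μT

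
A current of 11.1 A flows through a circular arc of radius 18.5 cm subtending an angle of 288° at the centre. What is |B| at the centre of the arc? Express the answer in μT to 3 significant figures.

B ≈ 30.2 μT

The Biot–Savart field of a circular arc at its centre is B = μ₀Iφ/(4πR), with φ = 5.027 rad.
B = (4π×10⁻⁷ × 11.1 × 5.027) / (4π × 0.185) = 3.02×10⁻⁵ T.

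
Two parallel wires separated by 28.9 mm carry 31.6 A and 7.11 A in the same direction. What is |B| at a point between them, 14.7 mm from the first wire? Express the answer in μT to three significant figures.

Each long wire gives B = μ₀I/(2πd). Distances are d₁ = 0.0147 m and d₂ = 0.0142 m.
B₁ = 4.30×10⁻⁴ T, B₂ = 1.00×10⁻⁴ T.
Between parallel currents the two contributions point in opposite directions, so they subtract. B = |B₁ − B₂| = |4.30×10⁻⁴ − 1.00×10⁻⁴| = 3.30×10⁻⁴ T.

B ≈ 330 μT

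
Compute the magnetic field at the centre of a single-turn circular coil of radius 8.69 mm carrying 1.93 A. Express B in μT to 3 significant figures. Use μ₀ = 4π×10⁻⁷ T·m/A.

At the centre of a circular loop the Biot–Savart law gives B = μ₀I/(2R).
B = (4π×10⁻⁷ × 1.93) / (2 × 0.00869) = 1.40×10⁻⁴ T.

B ≈ 140 μT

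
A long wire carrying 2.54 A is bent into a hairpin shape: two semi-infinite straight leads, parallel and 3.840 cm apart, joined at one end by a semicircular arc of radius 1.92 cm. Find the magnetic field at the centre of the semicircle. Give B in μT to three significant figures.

B ≈ 68.0 μT

The semicircular arc contributes B_arc = μ₀I·π/(4πR) = μ₀I/(4R) = 4.16×10⁻⁵ T.
Each semi-infinite lead is at perpendicular distance R = 0.0192 m from the centre, with the perpendicular foot at its near end, so it contributes μ₀I/(4πR); both point the same way, together 2.65×10⁻⁵ T.
Arc and leads all point the same direction: B = 4.16×10⁻⁵ + 2.65×10⁻⁵ = 6.80×10⁻⁵ T.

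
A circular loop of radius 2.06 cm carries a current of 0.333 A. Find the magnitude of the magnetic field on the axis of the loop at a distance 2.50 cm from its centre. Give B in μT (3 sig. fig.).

B ≈ 2.61 μT

On the axis of a circular loop, B = μ₀IR² / [2(R²+z²)^(3/2)].
R² + z² = (0.0206)² + (0.025)² = 0.001049 m², and (R²+z²)^(3/2) = 3.40×10⁻⁵ m³.
B = (4π×10⁻⁷ × 0.333 × 0.0004244) / (2 × 3.40×10⁻⁵) = 2.61×10⁻⁶ T.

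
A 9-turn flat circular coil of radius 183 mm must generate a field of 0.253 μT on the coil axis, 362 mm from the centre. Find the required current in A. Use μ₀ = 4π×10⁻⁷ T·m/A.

For an N-turn coil, B = Nμ₀IR²/[2(R²+z²)^(3/2)] with R = 0.183 m, z = 0.362 m, so I = 2B(R²+z²)^(3/2)/(Nμ₀R²) = 2 × 2.53×10⁻⁷ × 6.67×10⁻² / (9 × 4π×10⁻⁷ × 0.03349) = 8.92×10⁻² A.

I ≈ 0.0892 A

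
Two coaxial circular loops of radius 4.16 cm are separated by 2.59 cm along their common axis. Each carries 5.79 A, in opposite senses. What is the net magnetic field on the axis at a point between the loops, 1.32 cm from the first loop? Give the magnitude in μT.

Each loop contributes B = μ₀IR²/[2(R²+z²)^(3/2)] on the axis, with z measured from that loop.
Loop 1 (z = 0.0132 m): B₁ = 7.57×10⁻⁵ T. Loop 2 (z = 0.0127 m): B₂ = 7.65×10⁻⁵ T.
The fields oppose: B = |B₁ − B₂| = 7.79×10⁻⁷ T.

B ≈ 0.779 μT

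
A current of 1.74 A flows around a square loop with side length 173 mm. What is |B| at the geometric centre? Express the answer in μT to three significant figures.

B ≈ 11.4 μT

Each side is a finite straight segment at perpendicular distance d = a/(2 tan(π/4)) = 0.0865 m from the centre, with end-angles ±π/4.
One side contributes B₁ = (μ₀I/4πd)·2 sin(π/4) = 2.84×10⁻⁶ T.
All 4 sides add in the same direction: B = 4 × 2.84×10⁻⁶ = 1.14×10⁻⁵ T.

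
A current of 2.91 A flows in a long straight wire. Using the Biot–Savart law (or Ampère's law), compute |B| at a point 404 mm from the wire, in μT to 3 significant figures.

For an infinitely long straight wire, B = μ₀I/(2πd).
B = (4π×10⁻⁷ × 2.91) / (2π × 0.404) = 1.44×10⁻⁶ T.

B ≈ 1.44 μT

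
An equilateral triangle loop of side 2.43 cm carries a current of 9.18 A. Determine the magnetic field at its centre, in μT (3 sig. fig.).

Each side is a finite straight segment at perpendicular distance d = a/(2 tan(π/3)) = 0.007015 m from the centre, with end-angles ±π/3.
One side contributes B₁ = (μ₀I/4πd)·2 sin(π/3) = 2.27×10⁻⁴ T.
All 3 sides add in the same direction: B = 3 × 2.27×10⁻⁴ = 6.80×10⁻⁴ T.

B ≈ 680 μT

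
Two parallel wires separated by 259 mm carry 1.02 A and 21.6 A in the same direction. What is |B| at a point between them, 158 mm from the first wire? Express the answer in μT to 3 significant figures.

B ≈ 41.5 μT

Each long wire gives B = μ₀I/(2πd). Distances are d₁ = 0.158 m and d₂ = 0.101 m.
B₁ = 1.29×10⁻⁶ T, B₂ = 4.28×10⁻⁵ T.
Between parallel currents the two contributions point in opposite directions, so they subtract. B = |B₁ − B₂| = |1.29×10⁻⁶ − 4.28×10⁻⁵| = 4.15×10⁻⁵ T.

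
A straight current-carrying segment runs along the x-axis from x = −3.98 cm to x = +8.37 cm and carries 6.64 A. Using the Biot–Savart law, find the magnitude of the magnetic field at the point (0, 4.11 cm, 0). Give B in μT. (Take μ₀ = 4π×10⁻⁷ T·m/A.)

For a finite straight segment, B = (μ₀I/4πd)(sinθ₁ + sinθ₂), where θ₁, θ₂ are the angles from the perpendicular to each end.
The perpendicular distance is d = 0.0411 m; the end-offsets along the wire are a = 0.0398 m and b = 0.0837 m.
sinθ₁ = 0.0398/√(0.0398²+0.0411²) = 0.6957; sinθ₂ = 0.0837/√(0.0837²+0.0411²) = 0.8976.
B = (4π×10⁻⁷ × 6.64) / (4π × 0.0411) × (0.6957 + 0.8976) = 2.57×10⁻⁵ T.

B ≈ 25.7 μT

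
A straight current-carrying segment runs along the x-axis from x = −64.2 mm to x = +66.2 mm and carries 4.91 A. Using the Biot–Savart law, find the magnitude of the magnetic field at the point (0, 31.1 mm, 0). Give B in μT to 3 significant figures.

For a finite straight segment, B = (μ₀I/4πd)(sinθ₁ + sinθ₂), where θ₁, θ₂ are the angles from the perpendicular to each end.
The perpendicular distance is d = 0.0311 m; the end-offsets along the wire are a = 0.0642 m and b = 0.0662 m.
sinθ₁ = 0.0642/√(0.0642²+0.0311²) = 0.9000; sinθ₂ = 0.0662/√(0.0662²+0.0311²) = 0.9051.
B = (4π×10⁻⁷ × 4.91) / (4π × 0.0311) × (0.9000 + 0.9051) = 2.85×10⁻⁵ T.

B ≈ 28.5 μT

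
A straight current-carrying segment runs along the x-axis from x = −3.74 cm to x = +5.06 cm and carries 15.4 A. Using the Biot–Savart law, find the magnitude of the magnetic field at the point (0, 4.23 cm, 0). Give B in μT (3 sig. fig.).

For a finite straight segment, B = (μ₀I/4πd)(sinθ₁ + sinθ₂), where θ₁, θ₂ are the angles from the perpendicular to each end.
The perpendicular distance is d = 0.0423 m; the end-offsets along the wire are a = 0.0374 m and b = 0.0506 m.
sinθ₁ = 0.0374/√(0.0374²+0.0423²) = 0.6624; sinθ₂ = 0.0506/√(0.0506²+0.0423²) = 0.7672.
B = (4π×10⁻⁷ × 15.4) / (4π × 0.0423) × (0.6624 + 0.7672) = 5.20×10⁻⁵ T.

B ≈ 52.0 μT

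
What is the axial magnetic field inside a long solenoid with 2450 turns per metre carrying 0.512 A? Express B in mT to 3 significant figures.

B ≈ 1.58 mT

Inside a long solenoid, B = μ₀nI with n = 2450 turns/m.
B = 4π×10⁻⁷ × 2450 × 0.512 = 1.58×10⁻³ T.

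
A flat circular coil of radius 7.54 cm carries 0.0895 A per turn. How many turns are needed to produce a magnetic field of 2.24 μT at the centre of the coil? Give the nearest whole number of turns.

For an N-turn coil, B = Nμ₀I/(2R). A single turn gives B₁ = 7.46×10⁻⁷ T with R = 0.0754 m.
N = B/B₁ = 2.24×10⁻⁶ / 7.46×10⁻⁷ = 3.00.

N = 3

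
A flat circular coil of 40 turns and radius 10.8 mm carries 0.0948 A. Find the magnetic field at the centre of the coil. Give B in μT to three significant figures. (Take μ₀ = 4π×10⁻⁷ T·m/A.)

For an N-turn flat coil, B = Nμ₀I/(2R) with R = 0.0108 m.
B = 40 × 5.52×10⁻⁶ T = 2.21×10⁻⁴ T.

B ≈ 221 μT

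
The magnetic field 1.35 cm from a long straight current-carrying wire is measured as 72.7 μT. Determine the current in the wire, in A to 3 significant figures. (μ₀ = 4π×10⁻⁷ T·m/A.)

I ≈ 4.91 A

For a long straight wire B = μ₀I/(2πd), so I = 2πdB/μ₀.
I = 2π × 0.0135 × 7.27×10⁻⁵ / (4π×10⁻⁷) = 4.91 A.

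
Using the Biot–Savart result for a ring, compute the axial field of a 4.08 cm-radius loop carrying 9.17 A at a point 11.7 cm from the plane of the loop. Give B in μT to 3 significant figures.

On the axis of a circular loop, B = μ₀IR² / [2(R²+z²)^(3/2)].
R² + z² = (0.0408)² + (0.117)² = 0.01535 m², and (R²+z²)^(3/2) = 1.90×10⁻³ m³.
B = (4π×10⁻⁷ × 9.17 × 0.001665) / (2 × 1.90×10⁻³) = 5.04×10⁻⁶ T.

B ≈ 5.04 μT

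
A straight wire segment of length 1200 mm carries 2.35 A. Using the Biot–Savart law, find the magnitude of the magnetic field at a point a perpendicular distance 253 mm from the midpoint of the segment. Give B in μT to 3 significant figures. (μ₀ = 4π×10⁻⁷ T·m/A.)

For a finite straight segment, B = (μ₀I/4πd)(sinθ₁ + sinθ₂), where θ₁, θ₂ are the angles from the perpendicular to each end.
The perpendicular from the point meets the wire at its midpoint, so each end is L/2 = 0.6 m away along the wire.
sinθ₁ = 0.6/√(0.6²+0.253²) = 0.9214; sinθ₂ = 0.6/√(0.6²+0.253²) = 0.9214.
B = (4π×10⁻⁷ × 2.35) / (4π × 0.253) × (0.9214 + 0.9214) = 1.71×10⁻⁶ T.

B ≈ 1.71 μT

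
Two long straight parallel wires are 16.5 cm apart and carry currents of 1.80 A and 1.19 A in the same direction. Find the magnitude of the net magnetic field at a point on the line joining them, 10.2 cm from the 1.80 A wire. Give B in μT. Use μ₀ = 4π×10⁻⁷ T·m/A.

Each long wire gives B = μ₀I/(2πd). Distances are d₁ = 0.102 m and d₂ = 0.063 m.
B₁ = 3.53×10⁻⁶ T, B₂ = 3.78×10⁻⁶ T.
Between parallel currents the two contributions point in opposite directions, so they subtract. B = |B₁ − B₂| = |3.53×10⁻⁶ − 3.78×10⁻⁶| = 2.48×10⁻⁷ T.

B ≈ 0.248 μT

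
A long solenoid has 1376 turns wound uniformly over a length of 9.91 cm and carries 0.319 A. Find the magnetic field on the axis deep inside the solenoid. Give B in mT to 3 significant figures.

B ≈ 5.57 mT

Inside a long solenoid, B = μ₀nI with n = 1.388×10⁴ turns/m.
B = 4π×10⁻⁷ × 1.388×10⁴ × 0.319 = 5.57×10⁻³ T.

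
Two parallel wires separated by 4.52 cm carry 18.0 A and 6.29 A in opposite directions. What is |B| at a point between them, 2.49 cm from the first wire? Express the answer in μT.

B ≈ 207 μT

Each long wire gives B = μ₀I/(2πd). Distances are d₁ = 0.0249 m and d₂ = 0.0203 m.
B₁ = 1.45×10⁻⁴ T, B₂ = 6.20×10⁻⁵ T.
Between antiparallel currents both contributions point the same way, so they add. B = B₁ + B₂ = 1.45×10⁻⁴ + 6.20×10⁻⁵ = 2.07×10⁻⁴ T.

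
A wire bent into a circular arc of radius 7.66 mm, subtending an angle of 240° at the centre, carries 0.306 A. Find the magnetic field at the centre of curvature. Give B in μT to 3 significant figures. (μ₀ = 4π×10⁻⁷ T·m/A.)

The Biot–Savart field of a circular arc at its centre is B = μ₀Iφ/(4πR), with φ = 4.189 rad.
B = (4π×10⁻⁷ × 0.306 × 4.189) / (4π × 0.00766) = 1.67×10⁻⁵ T.

B ≈ 16.7 μT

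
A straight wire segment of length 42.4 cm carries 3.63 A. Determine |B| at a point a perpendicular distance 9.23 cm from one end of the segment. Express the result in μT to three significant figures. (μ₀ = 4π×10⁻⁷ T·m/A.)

B ≈ 3.84 μT

For a finite straight segment, B = (μ₀I/4πd)(sinθ₁ + sinθ₂), where θ₁, θ₂ are the angles from the perpendicular to each end.
The perpendicular foot is at one end, so the two end-offsets along the wire are 0 and L = 0.424 m.
sinθ₁ = 0/√(0²+0.0923²) = 0.0000; sinθ₂ = 0.424/√(0.424²+0.0923²) = 0.9771.
B = (4π×10⁻⁷ × 3.63) / (4π × 0.0923) × (0.0000 + 0.9771) = 3.84×10⁻⁶ T.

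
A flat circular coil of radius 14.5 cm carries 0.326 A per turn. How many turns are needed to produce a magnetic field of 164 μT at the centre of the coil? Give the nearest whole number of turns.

N = 116

For an N-turn coil, B = Nμ₀I/(2R). A single turn gives B₁ = 1.41×10⁻⁶ T with R = 0.145 m.
N = B/B₁ = 1.64×10⁻⁴ / 1.41×10⁻⁶ = 116.10.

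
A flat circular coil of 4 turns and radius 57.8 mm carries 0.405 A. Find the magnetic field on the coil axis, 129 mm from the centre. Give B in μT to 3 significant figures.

For an N-turn flat coil, B = Nμ₀IR²/[2(R²+z²)^(3/2)] with R = 0.0578 m, z = 0.129 m.
B = 4 × 3.01×10⁻⁷ T = 1.20×10⁻⁶ T.

B ≈ 1.20 μT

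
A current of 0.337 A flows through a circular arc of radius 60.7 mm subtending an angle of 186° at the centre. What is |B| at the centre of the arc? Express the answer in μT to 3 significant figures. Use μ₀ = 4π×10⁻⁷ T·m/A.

B ≈ 1.80 μT

The Biot–Savart field of a circular arc at its centre is B = μ₀Iφ/(4πR), with φ = 3.246 rad.
B = (4π×10⁻⁷ × 0.337 × 3.246) / (4π × 0.0607) = 1.80×10⁻⁶ T.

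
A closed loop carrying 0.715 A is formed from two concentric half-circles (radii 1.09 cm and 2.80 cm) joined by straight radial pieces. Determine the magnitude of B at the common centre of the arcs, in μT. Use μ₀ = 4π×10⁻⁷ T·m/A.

The radial connectors point toward the centre, so dl × r̂ = 0 and they contribute nothing.
Each semicircle gives μ₀I/(4R): inner arc 2.06×10⁻⁵ T, outer arc 8.02×10⁻⁶ T.
The two arcs carry current in opposite angular senses, so their fields oppose: B = |2.06×10⁻⁵ − 8.02×10⁻⁶| = 1.26×10⁻⁵ T.

B ≈ 12.6 μT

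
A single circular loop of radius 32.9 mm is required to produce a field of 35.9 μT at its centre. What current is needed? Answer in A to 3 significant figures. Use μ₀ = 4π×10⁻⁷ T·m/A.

At the centre of a circular loop B = μ₀I/(2R), so I = 2RB/μ₀.
With R = 0.0329 m, I = 2 × 0.0329 × 3.59×10⁻⁵ / (4π×10⁻⁷) = 1.88 A.

I ≈ 1.88 A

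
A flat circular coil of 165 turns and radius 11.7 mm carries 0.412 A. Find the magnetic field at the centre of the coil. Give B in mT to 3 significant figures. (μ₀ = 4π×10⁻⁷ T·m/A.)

For an N-turn flat coil, B = Nμ₀I/(2R) with R = 0.0117 m.
B = 165 × 2.21×10⁻⁵ T = 3.65×10⁻³ T.

B ≈ 3.65 mT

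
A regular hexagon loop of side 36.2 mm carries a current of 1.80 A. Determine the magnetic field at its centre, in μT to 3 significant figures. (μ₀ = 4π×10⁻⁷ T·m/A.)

B ≈ 34.4 μT

Each side is a finite straight segment at perpendicular distance d = a/(2 tan(π/6)) = 0.03135 m from the centre, with end-angles ±π/6.
One side contributes B₁ = (μ₀I/4πd)·2 sin(π/6) = 5.74×10⁻⁶ T.
All 6 sides add in the same direction: B = 6 × 5.74×10⁻⁶ = 3.44×10⁻⁵ T.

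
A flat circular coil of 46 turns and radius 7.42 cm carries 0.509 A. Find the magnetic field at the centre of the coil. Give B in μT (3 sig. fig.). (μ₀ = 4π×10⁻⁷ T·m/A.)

B ≈ 198 μT

For an N-turn flat coil, B = Nμ₀I/(2R) with R = 0.0742 m.
B = 46 × 4.31×10⁻⁶ T = 1.98×10⁻⁴ T.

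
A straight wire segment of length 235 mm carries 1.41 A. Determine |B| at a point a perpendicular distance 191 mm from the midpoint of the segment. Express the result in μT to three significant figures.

B ≈ 0.774 μT

For a finite straight segment, B = (μ₀I/4πd)(sinθ₁ + sinθ₂), where θ₁, θ₂ are the angles from the perpendicular to each end.
The perpendicular from the point meets the wire at its midpoint, so each end is L/2 = 0.1175 m away along the wire.
sinθ₁ = 0.1175/√(0.1175²+0.191²) = 0.5240; sinθ₂ = 0.1175/√(0.1175²+0.191²) = 0.5240.
B = (4π×10⁻⁷ × 1.41) / (4π × 0.191) × (0.5240 + 0.5240) = 7.74×10⁻⁷ T.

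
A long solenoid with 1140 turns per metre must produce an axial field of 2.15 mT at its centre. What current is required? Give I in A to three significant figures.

I ≈ 1.50 A

Inside a long solenoid B = μ₀nI with n = 1140 m⁻¹, so I = B/(μ₀n).
I = 2.15×10⁻³ / (4π×10⁻⁷ × 1140) = 1.50 A.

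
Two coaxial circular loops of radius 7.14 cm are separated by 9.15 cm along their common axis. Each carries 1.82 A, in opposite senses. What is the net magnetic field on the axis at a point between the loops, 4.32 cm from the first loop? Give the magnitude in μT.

Each loop contributes B = μ₀IR²/[2(R²+z²)^(3/2)] on the axis, with z measured from that loop.
Loop 1 (z = 0.0432 m): B₁ = 1.00×10⁻⁵ T. Loop 2 (z = 0.0483 m): B₂ = 9.10×10⁻⁶ T.
The fields oppose: B = |B₁ − B₂| = 9.30×10⁻⁷ T.

B ≈ 0.930 μT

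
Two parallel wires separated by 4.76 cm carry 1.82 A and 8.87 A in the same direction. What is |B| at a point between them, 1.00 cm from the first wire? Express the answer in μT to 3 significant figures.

Each long wire gives B = μ₀I/(2πd). Distances are d₁ = 0.01 m and d₂ = 0.0376 m.
B₁ = 3.64×10⁻⁵ T, B₂ = 4.72×10⁻⁵ T.
Between parallel currents the two contributions point in opposite directions, so they subtract. B = |B₁ − B₂| = |3.64×10⁻⁵ − 4.72×10⁻⁵| = 1.08×10⁻⁵ T.

B ≈ 10.8 μT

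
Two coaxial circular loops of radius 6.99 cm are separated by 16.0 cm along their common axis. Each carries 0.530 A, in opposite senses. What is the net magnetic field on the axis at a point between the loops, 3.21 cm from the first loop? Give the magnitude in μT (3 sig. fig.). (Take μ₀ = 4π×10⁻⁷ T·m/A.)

Each loop contributes B = μ₀IR²/[2(R²+z²)^(3/2)] on the axis, with z measured from that loop.
Loop 1 (z = 0.0321 m): B₁ = 3.58×10⁻⁶ T. Loop 2 (z = 0.1279 m): B₂ = 5.25×10⁻⁷ T.
The fields oppose: B = |B₁ − B₂| = 3.05×10⁻⁶ T.

B ≈ 3.05 μT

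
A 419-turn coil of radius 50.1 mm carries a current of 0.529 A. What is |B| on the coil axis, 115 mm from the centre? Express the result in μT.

For an N-turn flat coil, B = Nμ₀IR²/[2(R²+z²)^(3/2)] with R = 0.0501 m, z = 0.115 m.
B = 419 × 4.23×10⁻⁷ T = 1.77×10⁻⁴ T.

B ≈ 177 μT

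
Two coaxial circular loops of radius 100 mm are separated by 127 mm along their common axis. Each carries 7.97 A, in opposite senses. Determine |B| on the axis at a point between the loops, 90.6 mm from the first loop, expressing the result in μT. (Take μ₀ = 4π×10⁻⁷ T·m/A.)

B ≈ 21.2 μT

Each loop contributes B = μ₀IR²/[2(R²+z²)^(3/2)] on the axis, with z measured from that loop.
Loop 1 (z = 0.0906 m): B₁ = 2.04×10⁻⁵ T. Loop 2 (z = 0.0364 m): B₂ = 4.16×10⁻⁵ T.
The fields oppose: B = |B₁ − B₂| = 2.12×10⁻⁵ T.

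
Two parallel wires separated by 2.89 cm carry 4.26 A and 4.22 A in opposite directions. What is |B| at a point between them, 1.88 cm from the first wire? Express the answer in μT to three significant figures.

Each long wire gives B = μ₀I/(2πd). Distances are d₁ = 0.0188 m and d₂ = 0.0101 m.
B₁ = 4.53×10⁻⁵ T, B₂ = 8.36×10⁻⁵ T.
Between antiparallel currents both contributions point the same way, so they add. B = B₁ + B₂ = 4.53×10⁻⁵ + 8.36×10⁻⁵ = 1.29×10⁻⁴ T.

B ≈ 129 μT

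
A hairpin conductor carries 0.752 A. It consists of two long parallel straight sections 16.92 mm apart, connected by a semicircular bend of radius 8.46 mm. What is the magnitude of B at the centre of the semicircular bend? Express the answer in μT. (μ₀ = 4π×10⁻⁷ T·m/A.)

B ≈ 45.7 μT

The semicircular arc contributes B_arc = μ₀I·π/(4πR) = μ₀I/(4R) = 2.79×10⁻⁵ T.
Each semi-infinite lead is at perpendicular distance R = 0.00846 m from the centre, with the perpendicular foot at its near end, so it contributes μ₀I/(4πR); both point the same way, together 1.78×10⁻⁵ T.
Arc and leads all point the same direction: B = 2.79×10⁻⁵ + 1.78×10⁻⁵ = 4.57×10⁻⁵ T.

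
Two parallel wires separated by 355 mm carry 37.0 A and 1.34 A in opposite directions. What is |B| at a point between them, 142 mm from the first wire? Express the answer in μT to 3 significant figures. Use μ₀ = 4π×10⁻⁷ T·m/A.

B ≈ 53.4 μT

Each long wire gives B = μ₀I/(2πd). Distances are d₁ = 0.142 m and d₂ = 0.213 m.
B₁ = 5.21×10⁻⁵ T, B₂ = 1.26×10⁻⁶ T.
Between antiparallel currents both contributions point the same way, so they add. B = B₁ + B₂ = 5.21×10⁻⁵ + 1.26×10⁻⁶ = 5.34×10⁻⁵ T.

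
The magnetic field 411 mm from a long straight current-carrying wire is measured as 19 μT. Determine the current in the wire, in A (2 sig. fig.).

I ≈ 39 A

For a long straight wire B = μ₀I/(2πd), so I = 2πdB/μ₀.
I = 2π × 0.411 × 1.90×10⁻⁵ / (4π×10⁻⁷) = 39.0 A.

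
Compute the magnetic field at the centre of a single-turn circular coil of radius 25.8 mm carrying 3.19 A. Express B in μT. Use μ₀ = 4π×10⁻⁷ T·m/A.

At the centre of a circular loop the Biot–Savart law gives B = μ₀I/(2R).
B = (4π×10⁻⁷ × 3.19) / (2 × 0.0258) = 7.77×10⁻⁵ T.

B ≈ 77.7 μT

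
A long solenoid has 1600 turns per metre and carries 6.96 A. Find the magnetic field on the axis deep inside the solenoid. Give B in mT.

B ≈ 14.0 mT

Inside a long solenoid, B = μ₀nI with n = 1600 turns/m.
B = 4π×10⁻⁷ × 1600 × 6.96 = 1.40×10⁻² T.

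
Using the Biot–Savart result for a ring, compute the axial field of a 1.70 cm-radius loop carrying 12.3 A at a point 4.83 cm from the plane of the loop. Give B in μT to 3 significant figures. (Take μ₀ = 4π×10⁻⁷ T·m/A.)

On the axis of a circular loop, B = μ₀IR² / [2(R²+z²)^(3/2)].
R² + z² = (0.017)² + (0.0483)² = 0.002622 m², and (R²+z²)^(3/2) = 1.34×10⁻⁴ m³.
B = (4π×10⁻⁷ × 12.3 × 0.000289) / (2 × 1.34×10⁻⁴) = 1.66×10⁻⁵ T.

B ≈ 16.6 μT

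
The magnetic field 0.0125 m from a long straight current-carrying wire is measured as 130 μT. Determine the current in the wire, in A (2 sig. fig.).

I ≈ 8.1 A

For a long straight wire B = μ₀I/(2πd), so I = 2πdB/μ₀.
I = 2π × 0.0125 × 1.30×10⁻⁴ / (4π×10⁻⁷) = 8.12 A.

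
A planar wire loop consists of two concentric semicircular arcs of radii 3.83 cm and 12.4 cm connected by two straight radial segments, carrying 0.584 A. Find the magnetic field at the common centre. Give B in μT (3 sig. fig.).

B ≈ 3.31 μT

The radial connectors point toward the centre, so dl × r̂ = 0 and they contribute nothing.
Each semicircle gives μ₀I/(4R): inner arc 4.79×10⁻⁶ T, outer arc 1.48×10⁻⁶ T.
The two arcs carry current in opposite angular senses, so their fields oppose: B = |4.79×10⁻⁶ − 1.48×10⁻⁶| = 3.31×10⁻⁶ T.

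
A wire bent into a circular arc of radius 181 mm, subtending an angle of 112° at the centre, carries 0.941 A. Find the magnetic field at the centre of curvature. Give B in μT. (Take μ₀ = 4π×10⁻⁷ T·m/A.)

B ≈ 1.02 μT

The Biot–Savart field of a circular arc at its centre is B = μ₀Iφ/(4πR), with φ = 1.955 rad.
B = (4π×10⁻⁷ × 0.941 × 1.955) / (4π × 0.181) = 1.02×10⁻⁶ T.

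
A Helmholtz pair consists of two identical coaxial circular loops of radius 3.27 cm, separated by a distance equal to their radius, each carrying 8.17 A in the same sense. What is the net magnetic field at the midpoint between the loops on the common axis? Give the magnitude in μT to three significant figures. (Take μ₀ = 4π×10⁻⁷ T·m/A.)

B ≈ 225 μT

Each loop contributes B = μ₀IR²/[2(R²+z²)^(3/2)] on the axis, with z measured from that loop.
Loop 1 (z = 0.01635 m): B₁ = 1.12×10⁻⁴ T. Loop 2 (z = 0.01635 m): B₂ = 1.12×10⁻⁴ T.
The fields add: B = B₁ + B₂ = 2.25×10⁻⁴ T.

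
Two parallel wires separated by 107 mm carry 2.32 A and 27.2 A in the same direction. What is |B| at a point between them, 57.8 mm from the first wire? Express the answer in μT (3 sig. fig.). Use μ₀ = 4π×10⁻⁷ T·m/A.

Each long wire gives B = μ₀I/(2πd). Distances are d₁ = 0.0578 m and d₂ = 0.0492 m.
B₁ = 8.03×10⁻⁶ T, B₂ = 1.11×10⁻⁴ T.
Between parallel currents the two contributions point in opposite directions, so they subtract. B = |B₁ − B₂| = |8.03×10⁻⁶ − 1.11×10⁻⁴| = 1.03×10⁻⁴ T.

B ≈ 103 μT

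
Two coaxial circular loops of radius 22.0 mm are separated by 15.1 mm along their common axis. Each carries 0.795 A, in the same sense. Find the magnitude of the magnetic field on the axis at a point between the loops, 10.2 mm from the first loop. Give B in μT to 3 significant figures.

Each loop contributes B = μ₀IR²/[2(R²+z²)^(3/2)] on the axis, with z measured from that loop.
Loop 1 (z = 0.0102 m): B₁ = 1.70×10⁻⁵ T. Loop 2 (z = 0.0049 m): B₂ = 2.11×10⁻⁵ T.
The fields add: B = B₁ + B₂ = 3.81×10⁻⁵ T.

B ≈ 38.1 μT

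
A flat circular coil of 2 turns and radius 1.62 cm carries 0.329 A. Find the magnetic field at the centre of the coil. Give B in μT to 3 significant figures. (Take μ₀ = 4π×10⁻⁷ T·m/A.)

B ≈ 25.5 μT

For an N-turn flat coil, B = Nμ₀I/(2R) with R = 0.0162 m.
B = 2 × 1.28×10⁻⁵ T = 2.55×10⁻⁵ T.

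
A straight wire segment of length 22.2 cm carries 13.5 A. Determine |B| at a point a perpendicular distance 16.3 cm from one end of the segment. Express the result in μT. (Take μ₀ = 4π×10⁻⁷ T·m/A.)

For a finite straight segment, B = (μ₀I/4πd)(sinθ₁ + sinθ₂), where θ₁, θ₂ are the angles from the perpendicular to each end.
The perpendicular foot is at one end, so the two end-offsets along the wire are 0 and L = 0.222 m.
sinθ₁ = 0/√(0²+0.163²) = 0.0000; sinθ₂ = 0.222/√(0.222²+0.163²) = 0.8061.
B = (4π×10⁻⁷ × 13.5) / (4π × 0.163) × (0.0000 + 0.8061) = 6.68×10⁻⁶ T.

B ≈ 6.68 μT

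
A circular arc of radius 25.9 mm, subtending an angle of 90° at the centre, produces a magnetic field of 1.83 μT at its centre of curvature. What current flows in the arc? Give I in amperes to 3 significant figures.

I ≈ 0.302 A

For a circular arc, B = μ₀Iφ/(4πR) with φ in radians; here φ = 1.571 rad.
So I = 4πRB/(μ₀φ) = 4π × 0.0259 × 1.83×10⁻⁶ / (4π×10⁻⁷ × 1.571) = 0.302 A.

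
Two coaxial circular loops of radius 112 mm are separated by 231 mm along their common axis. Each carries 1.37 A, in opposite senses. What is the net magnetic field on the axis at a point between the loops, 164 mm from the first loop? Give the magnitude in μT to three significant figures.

Each loop contributes B = μ₀IR²/[2(R²+z²)^(3/2)] on the axis, with z measured from that loop.
Loop 1 (z = 0.164 m): B₁ = 1.38×10⁻⁶ T. Loop 2 (z = 0.067 m): B₂ = 4.86×10⁻⁶ T.
The fields oppose: B = |B₁ − B₂| = 3.48×10⁻⁶ T.

B ≈ 3.48 μT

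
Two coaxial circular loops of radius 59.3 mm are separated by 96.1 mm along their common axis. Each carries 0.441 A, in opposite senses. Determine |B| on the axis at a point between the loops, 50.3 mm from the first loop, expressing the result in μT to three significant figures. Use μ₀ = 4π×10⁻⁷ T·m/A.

Each loop contributes B = μ₀IR²/[2(R²+z²)^(3/2)] on the axis, with z measured from that loop.
Loop 1 (z = 0.0503 m): B₁ = 2.07×10⁻⁶ T. Loop 2 (z = 0.0458 m): B₂ = 2.32×10⁻⁶ T.
The fields oppose: B = |B₁ − B₂| = 2.44×10⁻⁷ T.

B ≈ 0.244 μT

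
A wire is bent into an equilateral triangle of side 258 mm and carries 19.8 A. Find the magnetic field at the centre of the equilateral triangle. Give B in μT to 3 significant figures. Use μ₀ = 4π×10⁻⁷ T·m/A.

Each side is a finite straight segment at perpendicular distance d = a/(2 tan(π/3)) = 0.07448 m from the centre, with end-angles ±π/3.
One side contributes B₁ = (μ₀I/4πd)·2 sin(π/3) = 4.60×10⁻⁵ T.
All 3 sides add in the same direction: B = 3 × 4.60×10⁻⁵ = 1.38×10⁻⁴ T.

B ≈ 138 μT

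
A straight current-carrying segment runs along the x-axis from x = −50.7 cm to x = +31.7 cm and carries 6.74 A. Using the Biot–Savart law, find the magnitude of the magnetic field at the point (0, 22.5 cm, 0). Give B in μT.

B ≈ 5.18 μT

For a finite straight segment, B = (μ₀I/4πd)(sinθ₁ + sinθ₂), where θ₁, θ₂ are the angles from the perpendicular to each end.
The perpendicular distance is d = 0.225 m; the end-offsets along the wire are a = 0.507 m and b = 0.317 m.
sinθ₁ = 0.507/√(0.507²+0.225²) = 0.9140; sinθ₂ = 0.317/√(0.317²+0.225²) = 0.8155.
B = (4π×10⁻⁷ × 6.74) / (4π × 0.225) × (0.9140 + 0.8155) = 5.18×10⁻⁶ T.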